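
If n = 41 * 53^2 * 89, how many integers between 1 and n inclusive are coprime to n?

9701120

φ(10250041) = 10250041 · (1 − 1/41) · (1 − 1/53) · (1 − 1/89)
       = 10250041 · 183040/193397 = 9701120.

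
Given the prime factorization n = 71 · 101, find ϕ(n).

7000

φ(71) = 71 − 1 = 70.
φ(101) = 101 − 1 = 100.
φ(7171) = 70 × 100 = 7000.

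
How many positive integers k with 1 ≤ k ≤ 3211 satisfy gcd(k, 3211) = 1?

Prime factorization: 3211 = 13^2 * 19.
φ(13^2) = 13^1·(13−1) = 13·12 = 156.
φ(19) = 19 − 1 = 18.
φ(3211) = 156 × 18 = 2808.

2808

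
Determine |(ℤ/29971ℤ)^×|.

26880

Prime factorization: 29971 = 17 * 41 * 43.
φ(17) = 17 − 1 = 16.
φ(41) = 41 − 1 = 40.
φ(43) = 43 − 1 = 42.
Multiply: 16 · 40 · 42 = 26880.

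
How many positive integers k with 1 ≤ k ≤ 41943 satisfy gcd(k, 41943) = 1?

Prime factorization: 41943 = 3 * 11 * 31 * 41.
φ(41943) = 41943 · (1 − 1/3) · (1 − 1/11) · (1 − 1/31) · (1 − 1/41)
       = 41943 · 24000/41943 = 24000.

24000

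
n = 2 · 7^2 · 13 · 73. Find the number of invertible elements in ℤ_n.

φ(93002) = 93002 · (1 − 1/2) · (1 − 1/7) · (1 − 1/13) · (1 − 1/73)
       = 93002 · 5184/13286 = 36288.

36288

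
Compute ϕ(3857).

3024

Prime factorization: 3857 = 7 · 19 · 29.
φ(3857) = 3857 · (1 − 1/7) · (1 − 1/19) · (1 − 1/29)
       = 3857 · 3024/3857 = 3024.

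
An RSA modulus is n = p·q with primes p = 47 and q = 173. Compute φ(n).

φ(pq) = (p−1)(q−1) = 46 · 172 = 7912.

7912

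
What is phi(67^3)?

296274

φ(300763) = 300763 · (1 − 1/67)
       = 300763 · 66/67 = 296274.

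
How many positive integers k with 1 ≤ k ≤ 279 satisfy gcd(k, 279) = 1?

Prime factorization: 279 = 3^2 × 31.
φ(279) = 279 · (1 − 1/3) · (1 − 1/31)
       = 279 · 60/93 = 180.

180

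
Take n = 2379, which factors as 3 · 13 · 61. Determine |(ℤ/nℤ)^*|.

1440

φ(3) = 3 − 1 = 2.
φ(13) = 13 − 1 = 12.
φ(61) = 61 − 1 = 60.
Multiply: 2 · 12 · 60 = 1440.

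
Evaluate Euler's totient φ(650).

650 = 2 * 5**2 * 13.
φ(2) = 2 − 1 = 1.
φ(5^2) = 5^2 − 5^1 = 25 − 5 = 20.
φ(13) = 13 − 1 = 12.
φ(650) = 1 × 20 × 12 = 240.

240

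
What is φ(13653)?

8640

Factor 13653: 13653 = 3^2 · 37 · 41.
φ(13653) = 13653 · (1 − 1/3) · (1 − 1/37) · (1 − 1/41)
       = 13653 · 2880/4551 = 8640.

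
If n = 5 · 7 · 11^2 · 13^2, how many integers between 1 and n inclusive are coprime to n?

φ(715715) = 715715 · (1 − 1/5) · (1 − 1/7) · (1 − 1/11) · (1 − 1/13)
       = 715715 · 2880/5005 = 411840.

411840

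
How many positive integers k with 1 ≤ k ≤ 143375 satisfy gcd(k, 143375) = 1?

First factor: 143375 = 5**3 · 31 · 37.
φ(5^3) = 5^2·(5−1) = 25·4 = 100.
φ(31) = 31 − 1 = 30.
φ(37) = 37 − 1 = 36.
Since φ is multiplicative, φ(143375) = 100 · 30 · 36 = 108000.

108000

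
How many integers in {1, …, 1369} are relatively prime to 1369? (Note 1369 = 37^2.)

1332

φ(1369) = 1369 · (1 − 1/37)
       = 1369 · 36/37 = 1332.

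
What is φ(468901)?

468901 = 19 × 23 × 29 × 37.
φ(19) = 19 − 1 = 18.
φ(23) = 23 − 1 = 22.
φ(29) = 29 − 1 = 28.
φ(37) = 37 − 1 = 36.
Since φ is multiplicative, φ(468901) = 18 · 22 · 28 · 36 = 399168.

399168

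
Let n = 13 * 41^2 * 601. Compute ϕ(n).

11808000

φ(13133653) = 13133653 · (1 − 1/13) · (1 − 1/41) · (1 − 1/601)
       = 13133653 · 288000/320333 = 11808000.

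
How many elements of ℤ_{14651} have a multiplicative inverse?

11088

14651 = 7^2 · 13 · 23.
φ(7^2) = 7^1·(7−1) = 7·6 = 42.
φ(13) = 13 − 1 = 12.
φ(23) = 23 − 1 = 22.
Multiply: 42 · 12 · 22 = 11088.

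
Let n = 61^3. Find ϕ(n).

223260

φ(61^3) = 61^3 − 61^2 = 226981 − 3721 = 223260.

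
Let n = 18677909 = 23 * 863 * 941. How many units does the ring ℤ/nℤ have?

17826160

φ(18677909) = 18677909 · (1 − 1/23) · (1 − 1/863) · (1 − 1/941)
       = 18677909 · 17826160/18677909 = 17826160.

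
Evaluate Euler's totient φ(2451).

1512

2451 = 3 · 19 · 43.
φ(2451) = 2451 · (1 − 1/3) · (1 − 1/19) · (1 − 1/43)
       = 2451 · 1512/2451 = 1512.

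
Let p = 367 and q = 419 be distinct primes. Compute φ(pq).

φ(367) = 367 − 1 = 366.
φ(419) = 419 − 1 = 418.
Multiply: 366 · 418 = 152988.

152988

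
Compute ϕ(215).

Prime factorization: 215 = 5 · 43.
φ(5) = 5 − 1 = 4.
φ(43) = 43 − 1 = 42.
Since φ is multiplicative, φ(215) = 4 · 42 = 168.

168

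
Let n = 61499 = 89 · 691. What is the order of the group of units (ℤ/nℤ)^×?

φ(89) = 89 − 1 = 88.
φ(691) = 691 − 1 = 690.
Since φ is multiplicative, φ(61499) = 88 · 690 = 60720.

60720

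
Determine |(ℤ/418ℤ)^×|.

180

418 = 2 * 11 * 19.
φ(418) = 418 · (1 − 1/2) · (1 − 1/11) · (1 − 1/19)
       = 418 · 180/418 = 180.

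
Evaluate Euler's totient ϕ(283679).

230400

Prime factorization: 283679 = 11 × 17 × 37 × 41.
φ(11) = 11 − 1 = 10.
φ(17) = 17 − 1 = 16.
φ(37) = 37 − 1 = 36.
φ(41) = 41 − 1 = 40.
Multiply: 10 · 16 · 36 · 40 = 230400.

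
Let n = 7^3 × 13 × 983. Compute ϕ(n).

φ(7^3) = 7^2·(7−1) = 49·6 = 294.
φ(13) = 13 − 1 = 12.
φ(983) = 983 − 1 = 982.
Since φ is multiplicative, φ(4383197) = 294 · 12 · 982 = 3464496.

3464496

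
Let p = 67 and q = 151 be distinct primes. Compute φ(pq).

9900

φ(n) = (p − 1)(q − 1) = (67−1)(151−1) = 66·150 = 9900.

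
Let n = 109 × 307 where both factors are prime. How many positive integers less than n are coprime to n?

For distinct primes, φ(pq) = (p−1)(q−1) = 108 × 306 = 33048.

33048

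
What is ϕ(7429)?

Prime factorization: 7429 = 17 · 19 · 23.
φ(7429) = 7429 · (1 − 1/17) · (1 − 1/19) · (1 − 1/23)
       = 7429 · 6336/7429 = 6336.

6336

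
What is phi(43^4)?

φ(43^4) = 43^4 − 43^3 = 3418801 − 79507 = 3339294.

3339294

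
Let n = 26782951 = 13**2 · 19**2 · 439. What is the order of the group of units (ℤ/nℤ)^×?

23368176

φ(26782951) = 26782951 · (1 − 1/13) · (1 − 1/19) · (1 − 1/439)
       = 26782951 · 94608/108433 = 23368176.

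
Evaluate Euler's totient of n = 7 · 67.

φ(469) = 469 · (1 − 1/7) · (1 − 1/67)
       = 469 · 396/469 = 396.

396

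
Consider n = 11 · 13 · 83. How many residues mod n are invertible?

φ(11) = 11 − 1 = 10.
φ(13) = 13 − 1 = 12.
φ(83) = 83 − 1 = 82.
φ(11869) = 10 × 12 × 82 = 9840.

9840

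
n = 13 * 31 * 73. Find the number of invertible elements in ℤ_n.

25920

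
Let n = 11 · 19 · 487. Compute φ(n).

φ(11) = 11 − 1 = 10.
φ(19) = 19 − 1 = 18.
φ(487) = 487 − 1 = 486.
Multiply: 10 · 18 · 486 = 87480.

87480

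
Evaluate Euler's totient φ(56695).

39424

56695 = 5 × 17 × 23 × 29.
φ(5) = 5 − 1 = 4.
φ(17) = 17 − 1 = 16.
φ(23) = 23 − 1 = 22.
φ(29) = 29 − 1 = 28.
Multiply: 4 · 16 · 22 · 28 = 39424.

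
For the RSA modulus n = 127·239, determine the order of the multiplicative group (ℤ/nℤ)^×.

For distinct primes, φ(pq) = (p−1)(q−1) = 126 × 238 = 29988.

29988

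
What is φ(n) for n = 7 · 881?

φ(6167) = 6167 · (1 − 1/7) · (1 − 1/881)
       = 6167 · 5280/6167 = 5280.

5280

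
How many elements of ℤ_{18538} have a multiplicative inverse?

18538 = 2 · 13 · 23 · 31.
φ(2) = 2 − 1 = 1.
φ(13) = 13 − 1 = 12.
φ(23) = 23 − 1 = 22.
φ(31) = 31 − 1 = 30.
Since φ is multiplicative, φ(18538) = 1 · 12 · 22 · 30 = 7920.

7920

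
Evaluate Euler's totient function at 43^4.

3339294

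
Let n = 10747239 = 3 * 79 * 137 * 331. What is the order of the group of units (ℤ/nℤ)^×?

φ(10747239) = 10747239 · (1 − 1/3) · (1 − 1/79) · (1 − 1/137) · (1 − 1/331)
       = 10747239 · 7001280/10747239 = 7001280.

7001280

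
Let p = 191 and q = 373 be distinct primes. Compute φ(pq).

φ(71243) = 71243 · (1 − 1/191) · (1 − 1/373)
       = 71243 · 70680/71243 = 70680.

70680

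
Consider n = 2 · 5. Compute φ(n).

φ(10) = 10 · (1 − 1/2) · (1 − 1/5)
       = 10 · 4/10 = 4.

4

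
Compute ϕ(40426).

Factor 40426: 40426 = 2 * 17 * 29 * 41.
φ(40426) = 40426 · (1 − 1/2) · (1 − 1/17) · (1 − 1/29) · (1 − 1/41)
       = 40426 · 17920/40426 = 17920.

17920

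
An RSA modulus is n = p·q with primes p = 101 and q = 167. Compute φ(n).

φ(pq) = (p−1)(q−1) = 100 · 166 = 16600.

16600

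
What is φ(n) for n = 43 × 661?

φ(28423) = 28423 · (1 − 1/43) · (1 − 1/661)
       = 28423 · 27720/28423 = 27720.

27720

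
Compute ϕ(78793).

78793 = 11 × 13 × 19 × 29.
φ(78793) = 78793 · (1 − 1/11) · (1 − 1/13) · (1 − 1/19) · (1 − 1/29)
       = 78793 · 60480/78793 = 60480.

60480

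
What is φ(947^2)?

φ(947^2) = 947^2 − 947^1 = 896809 − 947 = 895862.

895862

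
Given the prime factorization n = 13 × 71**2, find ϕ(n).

59640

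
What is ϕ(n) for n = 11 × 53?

φ(11) = 11 − 1 = 10.
φ(53) = 53 − 1 = 52.
Since φ is multiplicative, φ(583) = 10 · 52 = 520.

520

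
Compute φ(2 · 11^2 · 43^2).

φ(2) = 2 − 1 = 1.
φ(11^2) = 11^2 − 11^1 = 121 − 11 = 110.
φ(43^2) = 43^2 − 43^1 = 1849 − 43 = 1806.
Since φ is multiplicative, φ(447458) = 1 · 110 · 1806 = 198660.

198660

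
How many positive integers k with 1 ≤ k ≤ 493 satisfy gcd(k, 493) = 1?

Prime factorization: 493 = 17 * 29.
φ(493) = 493 · (1 − 1/17) · (1 − 1/29)
       = 493 · 448/493 = 448.

448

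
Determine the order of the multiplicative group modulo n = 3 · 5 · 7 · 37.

1728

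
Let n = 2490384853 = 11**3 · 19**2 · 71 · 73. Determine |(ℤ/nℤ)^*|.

φ(11^3) = 11^3 − 11^2 = 1331 − 121 = 1210.
φ(19^2) = 19^2 − 19^1 = 361 − 19 = 342.
φ(71) = 71 − 1 = 70.
φ(73) = 73 − 1 = 72.
φ(2490384853) = 1210 × 342 × 70 × 72 = 2085652800.

2085652800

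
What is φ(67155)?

31680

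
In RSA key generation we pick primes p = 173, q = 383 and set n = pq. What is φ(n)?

φ(pq) = (p−1)(q−1) = 172 · 382 = 65704.

65704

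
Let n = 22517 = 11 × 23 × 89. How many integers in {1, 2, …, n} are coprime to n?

19360

φ(22517) = 22517 · (1 − 1/11) · (1 − 1/23) · (1 − 1/89)
       = 22517 · 19360/22517 = 19360.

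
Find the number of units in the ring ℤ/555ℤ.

288

Factor 555: 555 = 3 · 5 · 37.
φ(3) = 3 − 1 = 2.
φ(5) = 5 − 1 = 4.
φ(37) = 37 − 1 = 36.
φ(555) = 2 × 4 × 36 = 288.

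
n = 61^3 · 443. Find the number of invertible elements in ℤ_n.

φ(100552583) = 100552583 · (1 − 1/61) · (1 − 1/443)
       = 100552583 · 26520/27023 = 98680920.

98680920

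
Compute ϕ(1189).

1120

Factor 1189: 1189 = 29 · 41.
φ(1189) = 1189 · (1 − 1/29) · (1 − 1/41)
       = 1189 · 1120/1189 = 1120.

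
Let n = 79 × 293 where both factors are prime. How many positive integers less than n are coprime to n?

φ(79) = 79 − 1 = 78.
φ(293) = 293 − 1 = 292.
Multiply: 78 · 292 = 22776.

22776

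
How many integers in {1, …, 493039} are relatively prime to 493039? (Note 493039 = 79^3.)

486798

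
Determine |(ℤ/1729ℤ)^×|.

1296

Prime factorization: 1729 = 7 × 13 × 19.
φ(7) = 7 − 1 = 6.
φ(13) = 13 − 1 = 12.
φ(19) = 19 − 1 = 18.
φ(1729) = 6 × 12 × 18 = 1296.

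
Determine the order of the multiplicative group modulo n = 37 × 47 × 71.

115920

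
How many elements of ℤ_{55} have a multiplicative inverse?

Factor 55: 55 = 5 * 11.
φ(55) = 55 · (1 − 1/5) · (1 − 1/11)
       = 55 · 40/55 = 40.

40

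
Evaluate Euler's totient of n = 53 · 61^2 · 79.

φ(15579827) = 15579827 · (1 − 1/53) · (1 − 1/61) · (1 − 1/79)
       = 15579827 · 243360/255407 = 14844960.

14844960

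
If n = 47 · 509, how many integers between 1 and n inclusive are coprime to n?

φ(47) = 47 − 1 = 46.
φ(509) = 509 − 1 = 508.
Multiply: 46 · 508 = 23368.

23368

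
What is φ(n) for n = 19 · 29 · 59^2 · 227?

φ(19) = 19 − 1 = 18.
φ(29) = 29 − 1 = 28.
φ(59^2) = 59^2 − 59^1 = 3481 − 59 = 3422.
φ(227) = 227 − 1 = 226.
Since φ is multiplicative, φ(435393037) = 18 · 28 · 3422 · 226 = 389779488.

389779488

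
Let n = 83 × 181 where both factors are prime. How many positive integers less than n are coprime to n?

For distinct primes, φ(pq) = (p−1)(q−1) = 82 × 180 = 14760.

14760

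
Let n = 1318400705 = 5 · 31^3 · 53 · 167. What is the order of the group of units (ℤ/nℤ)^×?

995442240

φ(5) = 5 − 1 = 4.
φ(31^3) = 31^3 − 31^2 = 29791 − 961 = 28830.
φ(53) = 53 − 1 = 52.
φ(167) = 167 − 1 = 166.
φ(1318400705) = 4 × 28830 × 52 × 166 = 995442240.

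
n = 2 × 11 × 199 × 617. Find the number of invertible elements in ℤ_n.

1219680

φ(2701226) = 2701226 · (1 − 1/2) · (1 − 1/11) · (1 − 1/199) · (1 − 1/617)
       = 2701226 · 1219680/2701226 = 1219680.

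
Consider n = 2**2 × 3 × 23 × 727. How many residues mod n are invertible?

φ(2^2) = 2^2 − 2^1 = 4 − 2 = 2.
φ(3) = 3 − 1 = 2.
φ(23) = 23 − 1 = 22.
φ(727) = 727 − 1 = 726.
Since φ is multiplicative, φ(200652) = 2 · 2 · 22 · 726 = 63888.

63888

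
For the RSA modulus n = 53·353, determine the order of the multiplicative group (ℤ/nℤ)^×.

18304

For distinct primes, φ(pq) = (p−1)(q−1) = 52 × 352 = 18304.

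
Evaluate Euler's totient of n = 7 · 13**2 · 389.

363168

φ(7) = 7 − 1 = 6.
φ(13^2) = 13^2 − 13^1 = 169 − 13 = 156.
φ(389) = 389 − 1 = 388.
φ(460187) = 6 × 156 × 388 = 363168.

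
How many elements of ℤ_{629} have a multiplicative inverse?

Prime factorization: 629 = 17 * 37.
φ(629) = 629 · (1 − 1/17) · (1 − 1/37)
       = 629 · 576/629 = 576.

576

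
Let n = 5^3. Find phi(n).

φ(125) = 125 · (1 − 1/5)
       = 125 · 4/5 = 100.

100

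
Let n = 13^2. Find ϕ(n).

156

φ(169) = 169 · (1 − 1/13)
       = 169 · 12/13 = 156.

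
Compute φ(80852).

35840

80852 = 2^2 × 17 × 29 × 41.
φ(80852) = 80852 · (1 − 1/2) · (1 − 1/17) · (1 − 1/29) · (1 − 1/41)
       = 80852 · 17920/40426 = 35840.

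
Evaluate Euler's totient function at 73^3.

φ(389017) = 389017 · (1 − 1/73)
       = 389017 · 72/73 = 383688.

383688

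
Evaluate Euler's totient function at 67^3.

φ(67^3) = 67^2·(67−1) = 4489·66 = 296274.

296274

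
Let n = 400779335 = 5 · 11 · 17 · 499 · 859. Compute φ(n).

273461760

φ(400779335) = 400779335 · (1 − 1/5) · (1 − 1/11) · (1 − 1/17) · (1 − 1/499) · (1 − 1/859)
       = 400779335 · 273461760/400779335 = 273461760.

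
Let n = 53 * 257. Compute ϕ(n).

13312

φ(13621) = 13621 · (1 − 1/53) · (1 − 1/257)
       = 13621 · 13312/13621 = 13312.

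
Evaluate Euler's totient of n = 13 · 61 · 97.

69120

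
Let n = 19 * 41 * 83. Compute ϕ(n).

φ(64657) = 64657 · (1 − 1/19) · (1 − 1/41) · (1 − 1/83)
       = 64657 · 59040/64657 = 59040.

59040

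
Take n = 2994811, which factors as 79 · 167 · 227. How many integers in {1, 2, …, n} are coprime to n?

2926248

φ(2994811) = 2994811 · (1 − 1/79) · (1 − 1/167) · (1 − 1/227)
       = 2994811 · 2926248/2994811 = 2926248.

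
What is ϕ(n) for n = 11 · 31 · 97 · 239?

φ(7905403) = 7905403 · (1 − 1/11) · (1 − 1/31) · (1 − 1/97) · (1 − 1/239)
       = 7905403 · 6854400/7905403 = 6854400.

6854400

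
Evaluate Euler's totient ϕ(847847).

609840

First factor: 847847 = 7^2 * 11^3 * 13.
φ(847847) = 847847 · (1 − 1/7) · (1 − 1/11) · (1 − 1/13)
       = 847847 · 720/1001 = 609840.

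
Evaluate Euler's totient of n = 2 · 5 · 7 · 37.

864

φ(2) = 2 − 1 = 1.
φ(5) = 5 − 1 = 4.
φ(7) = 7 − 1 = 6.
φ(37) = 37 − 1 = 36.
φ(2590) = 1 × 4 × 6 × 36 = 864.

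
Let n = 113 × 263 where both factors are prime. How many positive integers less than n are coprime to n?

φ(pq) = (p−1)(q−1) = 112 · 262 = 29344.

29344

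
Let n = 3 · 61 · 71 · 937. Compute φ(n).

7862400

φ(12174441) = 12174441 · (1 − 1/3) · (1 − 1/61) · (1 − 1/71) · (1 − 1/937)
       = 12174441 · 7862400/12174441 = 7862400.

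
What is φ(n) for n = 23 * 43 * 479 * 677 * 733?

218553439104

φ(23) = 23 − 1 = 22.
φ(43) = 43 − 1 = 42.
φ(479) = 479 − 1 = 478.
φ(677) = 677 − 1 = 676.
φ(733) = 733 − 1 = 732.
Since φ is multiplicative, φ(235084745171) = 22 · 42 · 478 · 676 · 732 = 218553439104.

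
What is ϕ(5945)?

4480

Factor 5945: 5945 = 5 * 29 * 41.
φ(5) = 5 − 1 = 4.
φ(29) = 29 − 1 = 28.
φ(41) = 41 − 1 = 40.
Multiply: 4 · 28 · 40 = 4480.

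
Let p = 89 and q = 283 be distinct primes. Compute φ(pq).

φ(25187) = 25187 · (1 − 1/89) · (1 − 1/283)
       = 25187 · 24816/25187 = 24816.

24816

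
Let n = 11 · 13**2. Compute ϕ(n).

φ(1859) = 1859 · (1 − 1/11) · (1 − 1/13)
       = 1859 · 120/143 = 1560.

1560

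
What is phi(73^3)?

383688

φ(73^3) = 73^2·(73−1) = 5329·72 = 383688.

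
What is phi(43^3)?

77658

φ(43^3) = 43^2·(43−1) = 1849·42 = 77658.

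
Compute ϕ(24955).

15840

First factor: 24955 = 5 · 7 · 23 · 31.
φ(24955) = 24955 · (1 − 1/5) · (1 − 1/7) · (1 − 1/23) · (1 − 1/31)
       = 24955 · 15840/24955 = 15840.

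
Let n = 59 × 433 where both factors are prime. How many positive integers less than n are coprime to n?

25056

For distinct primes, φ(pq) = (p−1)(q−1) = 58 × 432 = 25056.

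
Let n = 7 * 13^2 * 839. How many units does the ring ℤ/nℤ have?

784368

φ(7) = 7 − 1 = 6.
φ(13^2) = 13^1·(13−1) = 13·12 = 156.
φ(839) = 839 − 1 = 838.
Since φ is multiplicative, φ(992537) = 6 · 156 · 838 = 784368.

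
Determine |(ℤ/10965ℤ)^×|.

10965 = 3 × 5 × 17 × 43.
φ(10965) = 10965 · (1 − 1/3) · (1 − 1/5) · (1 − 1/17) · (1 − 1/43)
       = 10965 · 5376/10965 = 5376.

5376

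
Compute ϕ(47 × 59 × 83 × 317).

φ(47) = 47 − 1 = 46.
φ(59) = 59 − 1 = 58.
φ(83) = 83 − 1 = 82.
φ(317) = 317 − 1 = 316.
Since φ is multiplicative, φ(72960403) = 46 · 58 · 82 · 316 = 69133216.

69133216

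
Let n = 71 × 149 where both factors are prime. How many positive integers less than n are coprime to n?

10360

φ(10579) = 10579 · (1 − 1/71) · (1 − 1/149)
       = 10579 · 10360/10579 = 10360.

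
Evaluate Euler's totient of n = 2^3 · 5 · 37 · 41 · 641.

14745600

φ(38895880) = 38895880 · (1 − 1/2) · (1 − 1/5) · (1 − 1/37) · (1 − 1/41) · (1 − 1/641)
       = 38895880 · 3686400/9723970 = 14745600.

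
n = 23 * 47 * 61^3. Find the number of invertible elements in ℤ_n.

225939120

φ(23) = 23 − 1 = 22.
φ(47) = 47 − 1 = 46.
φ(61^3) = 61^3 − 61^2 = 226981 − 3721 = 223260.
φ(245366461) = 22 × 46 × 223260 = 225939120.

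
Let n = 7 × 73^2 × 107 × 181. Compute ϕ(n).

601706880

φ(722447201) = 722447201 · (1 − 1/7) · (1 − 1/73) · (1 − 1/107) · (1 − 1/181)
       = 722447201 · 8242560/9896537 = 601706880.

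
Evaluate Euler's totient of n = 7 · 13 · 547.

φ(49777) = 49777 · (1 − 1/7) · (1 − 1/13) · (1 − 1/547)
       = 49777 · 39312/49777 = 39312.

39312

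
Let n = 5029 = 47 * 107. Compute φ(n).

4876

φ(47) = 47 − 1 = 46.
φ(107) = 107 − 1 = 106.
φ(5029) = 46 × 106 = 4876.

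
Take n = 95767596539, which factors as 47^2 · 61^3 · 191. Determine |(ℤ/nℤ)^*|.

91710742800

φ(95767596539) = 95767596539 · (1 − 1/47) · (1 − 1/61) · (1 − 1/191)
       = 95767596539 · 524400/547597 = 91710742800.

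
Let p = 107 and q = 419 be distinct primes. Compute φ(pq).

φ(pq) = (p−1)(q−1) = 106 · 418 = 44308.

44308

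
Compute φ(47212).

20160

First factor: 47212 = 2**2 · 11 · 29 · 37.
φ(47212) = 47212 · (1 − 1/2) · (1 − 1/11) · (1 − 1/29) · (1 − 1/37)
       = 47212 · 10080/23606 = 20160.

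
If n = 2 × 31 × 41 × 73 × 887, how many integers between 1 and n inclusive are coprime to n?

φ(164597042) = 164597042 · (1 − 1/2) · (1 − 1/31) · (1 − 1/41) · (1 − 1/73) · (1 − 1/887)
       = 164597042 · 76550400/164597042 = 76550400.

76550400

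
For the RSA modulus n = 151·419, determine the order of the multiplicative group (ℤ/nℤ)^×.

62700

φ(pq) = (p−1)(q−1) = 150 · 418 = 62700.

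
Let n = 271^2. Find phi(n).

73170

φ(271^2) = 271^2 − 271^1 = 73441 − 271 = 73170.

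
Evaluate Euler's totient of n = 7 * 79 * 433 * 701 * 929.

φ(7) = 7 − 1 = 6.
φ(79) = 79 − 1 = 78.
φ(433) = 433 − 1 = 432.
φ(701) = 701 − 1 = 700.
φ(929) = 929 − 1 = 928.
Multiply: 6 · 78 · 432 · 700 · 928 = 131333529600.

131333529600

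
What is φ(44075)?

33600

First factor: 44075 = 5^2 * 41 * 43.
φ(44075) = 44075 · (1 − 1/5) · (1 − 1/41) · (1 − 1/43)
       = 44075 · 6720/8815 = 33600.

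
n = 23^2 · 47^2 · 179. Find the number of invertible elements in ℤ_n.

194727016

φ(23^2) = 23^1·(23−1) = 23·22 = 506.
φ(47^2) = 47^2 − 47^1 = 2209 − 47 = 2162.
φ(179) = 179 − 1 = 178.
φ(209172419) = 506 × 2162 × 178 = 194727016.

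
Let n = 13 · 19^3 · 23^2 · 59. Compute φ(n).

2288439648

φ(2782991237) = 2782991237 · (1 − 1/13) · (1 − 1/19) · (1 − 1/23) · (1 − 1/59)
       = 2782991237 · 275616/335179 = 2288439648.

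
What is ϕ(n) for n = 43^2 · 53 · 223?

20848464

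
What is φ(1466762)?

First factor: 1466762 = 2 · 11**3 · 19 · 29.
φ(1466762) = 1466762 · (1 − 1/2) · (1 − 1/11) · (1 − 1/19) · (1 − 1/29)
       = 1466762 · 5040/12122 = 609840.

609840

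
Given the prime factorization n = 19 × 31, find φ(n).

φ(589) = 589 · (1 − 1/19) · (1 − 1/31)
       = 589 · 540/589 = 540.

540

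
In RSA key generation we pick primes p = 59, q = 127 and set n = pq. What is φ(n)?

7308

φ(59) = 59 − 1 = 58.
φ(127) = 127 − 1 = 126.
Multiply: 58 · 126 = 7308.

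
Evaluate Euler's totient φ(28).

12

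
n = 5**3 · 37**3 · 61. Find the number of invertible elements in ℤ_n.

295704000

φ(386229125) = 386229125 · (1 − 1/5) · (1 − 1/37) · (1 − 1/61)
       = 386229125 · 8640/11285 = 295704000.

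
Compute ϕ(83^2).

φ(83^2) = 83^2 − 83^1 = 6889 − 83 = 6806.

6806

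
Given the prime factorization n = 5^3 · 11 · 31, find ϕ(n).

φ(42625) = 42625 · (1 − 1/5) · (1 − 1/11) · (1 − 1/31)
       = 42625 · 1200/1705 = 30000.

30000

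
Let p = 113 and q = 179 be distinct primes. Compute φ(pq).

19936

φ(n) = (p − 1)(q − 1) = (113−1)(179−1) = 112·178 = 19936.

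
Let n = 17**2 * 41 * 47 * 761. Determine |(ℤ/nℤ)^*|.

φ(423803183) = 423803183 · (1 − 1/17) · (1 − 1/41) · (1 − 1/47) · (1 − 1/761)
       = 423803183 · 22374400/24929599 = 380364800.

380364800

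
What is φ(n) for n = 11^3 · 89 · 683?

72619360

φ(80907497) = 80907497 · (1 − 1/11) · (1 − 1/89) · (1 − 1/683)
       = 80907497 · 600160/668657 = 72619360.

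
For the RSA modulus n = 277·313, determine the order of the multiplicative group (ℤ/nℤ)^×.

86112

φ(n) = (p − 1)(q − 1) = (277−1)(313−1) = 276·312 = 86112.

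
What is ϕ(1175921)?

First factor: 1175921 = 23 * 29 * 41 * 43.
φ(23) = 23 − 1 = 22.
φ(29) = 29 − 1 = 28.
φ(41) = 41 − 1 = 40.
φ(43) = 43 − 1 = 42.
Since φ is multiplicative, φ(1175921) = 22 · 28 · 40 · 42 = 1034880.

1034880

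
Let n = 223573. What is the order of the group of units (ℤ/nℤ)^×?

223573 = 7 × 19 × 41**2.
φ(223573) = 223573 · (1 − 1/7) · (1 − 1/19) · (1 − 1/41)
       = 223573 · 4320/5453 = 177120.

177120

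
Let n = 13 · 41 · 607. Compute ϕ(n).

290880

φ(13) = 13 − 1 = 12.
φ(41) = 41 − 1 = 40.
φ(607) = 607 − 1 = 606.
φ(323531) = 12 × 40 × 606 = 290880.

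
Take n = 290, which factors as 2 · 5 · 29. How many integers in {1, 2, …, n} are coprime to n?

112

φ(290) = 290 · (1 − 1/2) · (1 − 1/5) · (1 − 1/29)
       = 290 · 112/290 = 112.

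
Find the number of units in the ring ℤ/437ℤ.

437 = 19 · 23.
φ(19) = 19 − 1 = 18.
φ(23) = 23 − 1 = 22.
φ(437) = 18 × 22 = 396.

396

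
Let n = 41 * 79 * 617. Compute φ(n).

1921920

φ(1998463) = 1998463 · (1 − 1/41) · (1 − 1/79) · (1 − 1/617)
       = 1998463 · 1921920/1998463 = 1921920.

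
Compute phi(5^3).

φ(125) = 125 · (1 − 1/5)
       = 125 · 4/5 = 100.

100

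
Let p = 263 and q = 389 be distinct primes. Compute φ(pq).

For distinct primes, φ(pq) = (p−1)(q−1) = 262 × 388 = 101656.

101656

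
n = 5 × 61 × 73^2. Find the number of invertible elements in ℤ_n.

φ(1625345) = 1625345 · (1 − 1/5) · (1 − 1/61) · (1 − 1/73)
       = 1625345 · 17280/22265 = 1261440.

1261440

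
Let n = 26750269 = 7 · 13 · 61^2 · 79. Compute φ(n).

φ(7) = 7 − 1 = 6.
φ(13) = 13 − 1 = 12.
φ(61^2) = 61^2 − 61^1 = 3721 − 61 = 3660.
φ(79) = 79 − 1 = 78.
φ(26750269) = 6 × 12 × 3660 × 78 = 20554560.

20554560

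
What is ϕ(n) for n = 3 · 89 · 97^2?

1638912

φ(2512203) = 2512203 · (1 − 1/3) · (1 − 1/89) · (1 − 1/97)
       = 2512203 · 16896/25899 = 1638912.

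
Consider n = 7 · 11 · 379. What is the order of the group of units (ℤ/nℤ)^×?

22680

φ(29183) = 29183 · (1 − 1/7) · (1 − 1/11) · (1 − 1/379)
       = 29183 · 22680/29183 = 22680.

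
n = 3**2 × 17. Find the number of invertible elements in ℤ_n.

96

φ(153) = 153 · (1 − 1/3) · (1 − 1/17)
       = 153 · 32/51 = 96.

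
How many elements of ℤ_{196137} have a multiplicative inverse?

116640

First factor: 196137 = 3^2 · 19 · 31 · 37.
φ(3^2) = 3^1·(3−1) = 3·2 = 6.
φ(19) = 19 − 1 = 18.
φ(31) = 31 − 1 = 30.
φ(37) = 37 − 1 = 36.
φ(196137) = 6 × 18 × 30 × 36 = 116640.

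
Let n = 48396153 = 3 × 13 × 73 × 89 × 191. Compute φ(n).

28892160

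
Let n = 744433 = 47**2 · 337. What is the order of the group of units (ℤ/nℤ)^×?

726432

φ(744433) = 744433 · (1 − 1/47) · (1 − 1/337)
       = 744433 · 15456/15839 = 726432.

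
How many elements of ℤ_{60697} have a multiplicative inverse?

Factor 60697: 60697 = 7 · 13 · 23 · 29.
φ(7) = 7 − 1 = 6.
φ(13) = 13 − 1 = 12.
φ(23) = 23 − 1 = 22.
φ(29) = 29 − 1 = 28.
φ(60697) = 6 × 12 × 22 × 28 = 44352.

44352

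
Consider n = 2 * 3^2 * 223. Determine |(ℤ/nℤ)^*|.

1332

φ(2) = 2 − 1 = 1.
φ(3^2) = 3^2 − 3^1 = 9 − 3 = 6.
φ(223) = 223 − 1 = 222.
Since φ is multiplicative, φ(4014) = 1 · 6 · 222 = 1332.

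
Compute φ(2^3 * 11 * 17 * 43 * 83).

2204160

φ(5339224) = 5339224 · (1 − 1/2) · (1 − 1/11) · (1 − 1/17) · (1 − 1/43) · (1 − 1/83)
       = 5339224 · 551040/1334806 = 2204160.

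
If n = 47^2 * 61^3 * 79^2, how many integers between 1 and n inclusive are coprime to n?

φ(47^2) = 47^1·(47−1) = 47·46 = 2162.
φ(61^3) = 61^3 − 61^2 = 226981 − 3721 = 223260.
φ(79^2) = 79^1·(79−1) = 79·78 = 6162.
Multiply: 2162 · 223260 · 6162 = 2974324195440.

2974324195440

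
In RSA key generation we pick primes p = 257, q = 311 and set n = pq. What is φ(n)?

79360

φ(79927) = 79927 · (1 − 1/257) · (1 − 1/311)
       = 79927 · 79360/79927 = 79360.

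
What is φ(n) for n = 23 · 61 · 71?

φ(23) = 23 − 1 = 22.
φ(61) = 61 − 1 = 60.
φ(71) = 71 − 1 = 70.
Multiply: 22 · 60 · 70 = 92400.

92400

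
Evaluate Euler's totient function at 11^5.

φ(161051) = 161051 · (1 − 1/11)
       = 161051 · 10/11 = 146410.

146410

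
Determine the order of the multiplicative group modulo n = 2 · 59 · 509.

φ(2) = 2 − 1 = 1.
φ(59) = 59 − 1 = 58.
φ(509) = 509 − 1 = 508.
φ(60062) = 1 × 58 × 508 = 29464.

29464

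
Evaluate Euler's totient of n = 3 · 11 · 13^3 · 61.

φ(4422561) = 4422561 · (1 − 1/3) · (1 − 1/11) · (1 − 1/13) · (1 − 1/61)
       = 4422561 · 14400/26169 = 2433600.

2433600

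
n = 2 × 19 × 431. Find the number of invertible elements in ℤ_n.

φ(16378) = 16378 · (1 − 1/2) · (1 − 1/19) · (1 − 1/431)
       = 16378 · 7740/16378 = 7740.

7740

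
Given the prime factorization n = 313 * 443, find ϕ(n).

137904

φ(138659) = 138659 · (1 − 1/313) · (1 − 1/443)
       = 138659 · 137904/138659 = 137904.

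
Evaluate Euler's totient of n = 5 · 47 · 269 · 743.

φ(46968745) = 46968745 · (1 − 1/5) · (1 − 1/47) · (1 − 1/269) · (1 − 1/743)
       = 46968745 · 36589504/46968745 = 36589504.

36589504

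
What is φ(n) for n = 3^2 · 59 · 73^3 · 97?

12818248704

φ(3^2) = 3^1·(3−1) = 3·2 = 6.
φ(59) = 59 − 1 = 58.
φ(73^3) = 73^3 − 73^2 = 389017 − 5329 = 383688.
φ(97) = 97 − 1 = 96.
Since φ is multiplicative, φ(20037098619) = 6 · 58 · 383688 · 96 = 12818248704.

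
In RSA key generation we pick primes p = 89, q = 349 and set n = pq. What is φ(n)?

30624

For distinct primes, φ(pq) = (p−1)(q−1) = 88 × 348 = 30624.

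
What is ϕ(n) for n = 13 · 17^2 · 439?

φ(1649323) = 1649323 · (1 − 1/13) · (1 − 1/17) · (1 − 1/439)
       = 1649323 · 84096/97019 = 1429632.

1429632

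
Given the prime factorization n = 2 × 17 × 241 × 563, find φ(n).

2158080

φ(2) = 2 − 1 = 1.
φ(17) = 17 − 1 = 16.
φ(241) = 241 − 1 = 240.
φ(563) = 563 − 1 = 562.
Multiply: 1 · 16 · 240 · 562 = 2158080.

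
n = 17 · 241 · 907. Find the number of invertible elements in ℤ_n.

φ(17) = 17 − 1 = 16.
φ(241) = 241 − 1 = 240.
φ(907) = 907 − 1 = 906.
Multiply: 16 · 240 · 906 = 3479040.

3479040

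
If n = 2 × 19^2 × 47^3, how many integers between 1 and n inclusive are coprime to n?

34751988

φ(74960206) = 74960206 · (1 − 1/2) · (1 − 1/19) · (1 − 1/47)
       = 74960206 · 828/1786 = 34751988.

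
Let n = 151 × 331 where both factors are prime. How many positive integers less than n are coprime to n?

49500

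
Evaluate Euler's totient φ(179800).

67200

Prime factorization: 179800 = 2^3 * 5^2 * 29 * 31.
φ(179800) = 179800 · (1 − 1/2) · (1 − 1/5) · (1 − 1/29) · (1 − 1/31)
       = 179800 · 3360/8990 = 67200.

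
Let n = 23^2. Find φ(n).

506

φ(23^2) = 23^2 − 23^1 = 529 − 23 = 506.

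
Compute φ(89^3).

697048

φ(89^3) = 89^2·(89−1) = 7921·88 = 697048.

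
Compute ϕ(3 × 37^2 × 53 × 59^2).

474042816

φ(3) = 3 − 1 = 2.
φ(37^2) = 37^1·(37−1) = 37·36 = 1332.
φ(53) = 53 − 1 = 52.
φ(59^2) = 59^2 − 59^1 = 3481 − 59 = 3422.
Multiply: 2 · 1332 · 52 · 3422 = 474042816.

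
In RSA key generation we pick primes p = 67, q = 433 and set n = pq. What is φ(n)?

28512

φ(29011) = 29011 · (1 − 1/67) · (1 − 1/433)
       = 29011 · 28512/29011 = 28512.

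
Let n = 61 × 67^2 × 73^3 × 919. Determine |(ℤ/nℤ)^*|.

93452491946880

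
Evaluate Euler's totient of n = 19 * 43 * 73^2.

3973536

φ(19) = 19 − 1 = 18.
φ(43) = 43 − 1 = 42.
φ(73^2) = 73^2 − 73^1 = 5329 − 73 = 5256.
φ(4353793) = 18 × 42 × 5256 = 3973536.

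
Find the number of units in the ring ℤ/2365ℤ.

1680

First factor: 2365 = 5 × 11 × 43.
φ(5) = 5 − 1 = 4.
φ(11) = 11 − 1 = 10.
φ(43) = 43 − 1 = 42.
φ(2365) = 4 × 10 × 42 = 1680.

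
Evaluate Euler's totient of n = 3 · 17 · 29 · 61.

53760

φ(90219) = 90219 · (1 − 1/3) · (1 − 1/17) · (1 − 1/29) · (1 − 1/61)
       = 90219 · 53760/90219 = 53760.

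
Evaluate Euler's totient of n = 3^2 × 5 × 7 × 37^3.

φ(3^2) = 3^2 − 3^1 = 9 − 3 = 6.
φ(5) = 5 − 1 = 4.
φ(7) = 7 − 1 = 6.
φ(37^3) = 37^3 − 37^2 = 50653 − 1369 = 49284.
Multiply: 6 · 4 · 6 · 49284 = 7096896.

7096896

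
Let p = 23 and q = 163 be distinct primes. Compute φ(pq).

3564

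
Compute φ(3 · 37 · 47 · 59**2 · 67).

φ(3) = 3 − 1 = 2.
φ(37) = 37 − 1 = 36.
φ(47) = 47 − 1 = 46.
φ(59^2) = 59^2 − 59^1 = 3481 − 59 = 3422.
φ(67) = 67 − 1 = 66.
Multiply: 2 · 36 · 46 · 3422 · 66 = 748021824.

748021824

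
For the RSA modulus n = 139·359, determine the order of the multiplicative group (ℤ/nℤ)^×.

49404

φ(139) = 139 − 1 = 138.
φ(359) = 359 − 1 = 358.
Since φ is multiplicative, φ(49901) = 138 · 358 = 49404.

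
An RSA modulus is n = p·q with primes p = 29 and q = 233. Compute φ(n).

φ(n) = (p − 1)(q − 1) = (29−1)(233−1) = 28·232 = 6496.

6496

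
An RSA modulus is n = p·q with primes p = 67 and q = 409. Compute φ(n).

26928

φ(n) = (p − 1)(q − 1) = (67−1)(409−1) = 66·408 = 26928.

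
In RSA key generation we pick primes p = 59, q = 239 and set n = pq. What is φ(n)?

13804

For distinct primes, φ(pq) = (p−1)(q−1) = 58 × 238 = 13804.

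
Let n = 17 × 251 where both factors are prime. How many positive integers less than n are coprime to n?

φ(17) = 17 − 1 = 16.
φ(251) = 251 − 1 = 250.
Multiply: 16 · 250 = 4000.

4000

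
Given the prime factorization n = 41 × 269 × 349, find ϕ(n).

φ(41) = 41 − 1 = 40.
φ(269) = 269 − 1 = 268.
φ(349) = 349 − 1 = 348.
φ(3849121) = 40 × 268 × 348 = 3730560.

3730560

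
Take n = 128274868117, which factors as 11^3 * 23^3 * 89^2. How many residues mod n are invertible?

110290067360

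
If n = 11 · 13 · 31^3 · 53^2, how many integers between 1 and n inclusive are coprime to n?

φ(11966657417) = 11966657417 · (1 − 1/11) · (1 − 1/13) · (1 − 1/31) · (1 − 1/53)
       = 11966657417 · 187200/234949 = 9534657600.

9534657600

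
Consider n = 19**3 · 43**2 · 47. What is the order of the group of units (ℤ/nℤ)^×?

539827848

φ(596067677) = 596067677 · (1 − 1/19) · (1 − 1/43) · (1 − 1/47)
       = 596067677 · 34776/38399 = 539827848.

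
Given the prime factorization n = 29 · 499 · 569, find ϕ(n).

7920192

φ(29) = 29 − 1 = 28.
φ(499) = 499 − 1 = 498.
φ(569) = 569 − 1 = 568.
Multiply: 28 · 498 · 568 = 7920192.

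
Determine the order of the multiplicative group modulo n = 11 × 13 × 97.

11520

φ(11) = 11 − 1 = 10.
φ(13) = 13 − 1 = 12.
φ(97) = 97 − 1 = 96.
φ(13871) = 10 × 12 × 96 = 11520.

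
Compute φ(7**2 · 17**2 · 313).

φ(7^2) = 7^2 − 7^1 = 49 − 7 = 42.
φ(17^2) = 17^1·(17−1) = 17·16 = 272.
φ(313) = 313 − 1 = 312.
Multiply: 42 · 272 · 312 = 3564288.

3564288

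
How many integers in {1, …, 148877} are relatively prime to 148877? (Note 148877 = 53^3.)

φ(148877) = 148877 · (1 − 1/53)
       = 148877 · 52/53 = 146068.

146068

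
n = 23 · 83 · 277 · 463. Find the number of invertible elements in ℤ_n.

230031648

φ(23) = 23 − 1 = 22.
φ(83) = 83 − 1 = 82.
φ(277) = 277 − 1 = 276.
φ(463) = 463 − 1 = 462.
Multiply: 22 · 82 · 276 · 462 = 230031648.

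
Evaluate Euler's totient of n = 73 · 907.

65232

φ(73) = 73 − 1 = 72.
φ(907) = 907 − 1 = 906.
φ(66211) = 72 × 906 = 65232.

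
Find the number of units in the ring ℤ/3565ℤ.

2640

Prime factorization: 3565 = 5 · 23 · 31.
φ(3565) = 3565 · (1 − 1/5) · (1 − 1/23) · (1 − 1/31)
       = 3565 · 2640/3565 = 2640.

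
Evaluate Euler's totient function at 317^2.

100172

φ(317^2) = 317^2 − 317^1 = 100489 − 317 = 100172.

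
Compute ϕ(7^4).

2058

φ(7^4) = 7^4 − 7^3 = 2401 − 343 = 2058.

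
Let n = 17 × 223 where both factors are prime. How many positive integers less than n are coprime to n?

For distinct primes, φ(pq) = (p−1)(q−1) = 16 × 222 = 3552.

3552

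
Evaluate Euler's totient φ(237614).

101088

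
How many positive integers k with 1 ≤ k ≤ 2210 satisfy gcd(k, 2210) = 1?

768

First factor: 2210 = 2 · 5 · 13 · 17.
φ(2) = 2 − 1 = 1.
φ(5) = 5 − 1 = 4.
φ(13) = 13 − 1 = 12.
φ(17) = 17 − 1 = 16.
Multiply: 1 · 4 · 12 · 16 = 768.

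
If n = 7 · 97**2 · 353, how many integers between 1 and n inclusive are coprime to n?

φ(7) = 7 − 1 = 6.
φ(97^2) = 97^1·(97−1) = 97·96 = 9312.
φ(353) = 353 − 1 = 352.
Multiply: 6 · 9312 · 352 = 19666944.

19666944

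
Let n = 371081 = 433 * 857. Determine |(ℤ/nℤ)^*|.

369792

φ(433) = 433 − 1 = 432.
φ(857) = 857 − 1 = 856.
Multiply: 432 · 856 = 369792.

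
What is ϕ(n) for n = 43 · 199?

8316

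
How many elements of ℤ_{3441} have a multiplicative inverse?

First factor: 3441 = 3 × 31 × 37.
φ(3) = 3 − 1 = 2.
φ(31) = 31 − 1 = 30.
φ(37) = 37 − 1 = 36.
Since φ is multiplicative, φ(3441) = 2 · 30 · 36 = 2160.

2160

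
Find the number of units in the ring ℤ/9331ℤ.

7560

9331 = 7 · 31 · 43.
φ(7) = 7 − 1 = 6.
φ(31) = 31 − 1 = 30.
φ(43) = 43 − 1 = 42.
Since φ is multiplicative, φ(9331) = 6 · 30 · 42 = 7560.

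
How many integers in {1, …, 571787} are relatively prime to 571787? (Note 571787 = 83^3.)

564898

φ(571787) = 571787 · (1 − 1/83)
       = 571787 · 82/83 = 564898.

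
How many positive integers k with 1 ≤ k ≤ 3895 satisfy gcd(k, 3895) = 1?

2880

Factor 3895: 3895 = 5 · 19 · 41.
φ(5) = 5 − 1 = 4.
φ(19) = 19 − 1 = 18.
φ(41) = 41 − 1 = 40.
Since φ is multiplicative, φ(3895) = 4 · 18 · 40 = 2880.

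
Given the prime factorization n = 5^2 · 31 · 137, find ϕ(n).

81600

φ(106175) = 106175 · (1 − 1/5) · (1 − 1/31) · (1 − 1/137)
       = 106175 · 16320/21235 = 81600.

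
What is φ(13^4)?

26364

φ(28561) = 28561 · (1 − 1/13)
       = 28561 · 12/13 = 26364.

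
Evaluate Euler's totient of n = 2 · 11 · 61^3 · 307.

683175600

φ(1533029674) = 1533029674 · (1 − 1/2) · (1 − 1/11) · (1 − 1/61) · (1 − 1/307)
       = 1533029674 · 183600/411994 = 683175600.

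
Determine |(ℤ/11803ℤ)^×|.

10080

11803 = 11 · 29 · 37.
φ(11803) = 11803 · (1 − 1/11) · (1 − 1/29) · (1 − 1/37)
       = 11803 · 10080/11803 = 10080.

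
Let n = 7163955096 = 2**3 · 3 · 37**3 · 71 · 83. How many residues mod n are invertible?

2263121280

φ(7163955096) = 7163955096 · (1 − 1/2) · (1 − 1/3) · (1 − 1/37) · (1 − 1/71) · (1 − 1/83)
       = 7163955096 · 413280/1308246 = 2263121280.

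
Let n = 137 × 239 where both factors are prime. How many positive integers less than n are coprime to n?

φ(32743) = 32743 · (1 − 1/137) · (1 − 1/239)
       = 32743 · 32368/32743 = 32368.

32368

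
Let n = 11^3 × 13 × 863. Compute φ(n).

φ(14932489) = 14932489 · (1 − 1/11) · (1 − 1/13) · (1 − 1/863)
       = 14932489 · 103440/123409 = 12516240.

12516240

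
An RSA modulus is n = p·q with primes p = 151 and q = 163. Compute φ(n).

24300

φ(24613) = 24613 · (1 − 1/151) · (1 − 1/163)
       = 24613 · 24300/24613 = 24300.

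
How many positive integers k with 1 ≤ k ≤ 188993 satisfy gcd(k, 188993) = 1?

148176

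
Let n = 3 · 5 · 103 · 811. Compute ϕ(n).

φ(1252995) = 1252995 · (1 − 1/3) · (1 − 1/5) · (1 − 1/103) · (1 − 1/811)
       = 1252995 · 660960/1252995 = 660960.

660960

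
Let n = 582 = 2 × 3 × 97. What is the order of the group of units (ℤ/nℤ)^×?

192

φ(582) = 582 · (1 − 1/2) · (1 − 1/3) · (1 − 1/97)
       = 582 · 192/582 = 192.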